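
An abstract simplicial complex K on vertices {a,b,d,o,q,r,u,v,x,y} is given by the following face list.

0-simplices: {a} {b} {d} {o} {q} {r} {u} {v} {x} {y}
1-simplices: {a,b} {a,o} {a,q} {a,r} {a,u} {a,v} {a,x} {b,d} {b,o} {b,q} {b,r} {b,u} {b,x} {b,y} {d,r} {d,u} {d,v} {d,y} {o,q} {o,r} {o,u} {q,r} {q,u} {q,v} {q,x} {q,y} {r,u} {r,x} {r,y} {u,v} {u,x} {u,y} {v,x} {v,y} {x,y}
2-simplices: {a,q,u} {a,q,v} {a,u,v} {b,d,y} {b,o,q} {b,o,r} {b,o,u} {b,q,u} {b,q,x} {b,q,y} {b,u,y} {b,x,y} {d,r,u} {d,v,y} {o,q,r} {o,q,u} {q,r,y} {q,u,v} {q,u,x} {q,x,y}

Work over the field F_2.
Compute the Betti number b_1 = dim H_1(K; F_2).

n_0=10 n_1=35 n_2=20  [Z2]
∂1: piv[ab,ao,aq,ar,au,av,ax,bd,by] rk=9  ker:bo,bq,br,bu,bx,dr,du,dv,dy,oq,or,ou,qr,qu,qv,qx,qy,ru,rx,ry,uv,ux,uy,vx,vy,xy
∂2: piv[aqu,aqv,auv,bdy,boq,bor,bou,bqu,bqx,bqy,buy,bxy,dru,dvy,oqr,qry,qux] rk=17  ker:oqu,quv,qxy
b_1=(35−9)−17=9

b_1=9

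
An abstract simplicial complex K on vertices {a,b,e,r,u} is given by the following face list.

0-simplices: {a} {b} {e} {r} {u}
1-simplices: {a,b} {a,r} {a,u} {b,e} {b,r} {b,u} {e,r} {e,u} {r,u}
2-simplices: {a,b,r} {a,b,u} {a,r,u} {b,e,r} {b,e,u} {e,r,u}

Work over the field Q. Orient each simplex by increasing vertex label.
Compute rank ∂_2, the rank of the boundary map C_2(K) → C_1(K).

rank∂_2=5

n_0=5 n_1=9 n_2=6  [Q]
∂1: piv[ab,ar,au,be] rk=4  ker:br,bu,er,eu,ru
∂2: piv[abr,abu,aru,ber,beu] rk=5  ker:eru
rk∂_2=5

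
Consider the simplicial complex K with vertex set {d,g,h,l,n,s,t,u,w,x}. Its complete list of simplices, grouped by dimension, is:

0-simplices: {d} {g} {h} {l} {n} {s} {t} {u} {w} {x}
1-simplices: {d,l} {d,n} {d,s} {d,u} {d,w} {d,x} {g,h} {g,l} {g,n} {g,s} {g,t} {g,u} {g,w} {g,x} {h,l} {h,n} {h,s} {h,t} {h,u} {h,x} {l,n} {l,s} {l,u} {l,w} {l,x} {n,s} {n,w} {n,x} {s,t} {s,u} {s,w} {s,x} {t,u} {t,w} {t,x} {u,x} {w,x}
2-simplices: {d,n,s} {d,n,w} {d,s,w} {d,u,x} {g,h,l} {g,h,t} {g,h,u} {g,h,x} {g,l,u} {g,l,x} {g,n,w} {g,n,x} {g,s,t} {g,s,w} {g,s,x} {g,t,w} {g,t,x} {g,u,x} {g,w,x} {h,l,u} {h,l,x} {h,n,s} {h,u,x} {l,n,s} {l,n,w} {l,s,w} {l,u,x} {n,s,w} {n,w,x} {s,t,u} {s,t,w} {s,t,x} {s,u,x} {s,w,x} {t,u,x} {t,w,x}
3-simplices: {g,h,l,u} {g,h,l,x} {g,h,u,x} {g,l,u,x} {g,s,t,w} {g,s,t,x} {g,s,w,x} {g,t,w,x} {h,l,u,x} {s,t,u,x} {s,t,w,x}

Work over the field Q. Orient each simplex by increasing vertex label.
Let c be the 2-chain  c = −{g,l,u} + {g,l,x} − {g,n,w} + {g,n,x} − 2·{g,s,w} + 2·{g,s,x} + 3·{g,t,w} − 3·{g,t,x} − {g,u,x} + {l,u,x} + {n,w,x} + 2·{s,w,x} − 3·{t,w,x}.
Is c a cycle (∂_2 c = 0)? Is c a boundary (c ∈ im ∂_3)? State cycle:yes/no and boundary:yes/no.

n_0=10 n_1=37 n_2=36 n_3=11  [Q]
∂1: piv[dl,dn,ds,du,dw,dx,gh,gl,gt] rk=9  ker:gn,gs,gu,gw,gx,hl,hn,hs,ht,hu,hx,ln,ls,lu,lw,lx,ns,nw,nx,st,su,sw,sx,tu,tw,tx,ux,wx
∂2: piv[dns,dnw,dsw,dux,ghl,ght,ghu,ghx,glu,glx,gnw,gnx,gst,gsw,gsx,gtw,gtx,gux,gwx,hns,lns,lnw,stu,sux] rk=24  ker:hlu,hlx,hux,lsw,lux,nsw,nwx,stw,stx,swx,tux,twx
∂3: piv[ghlu,ghlx,ghux,glux,gstw,gstx,gswx,gtwx,stux] rk=9  ker:hlux,stwx
∂2c = 0
c vs im∂3: residual ≠ 0 ⇒ not boundary

cycle:yes boundary:no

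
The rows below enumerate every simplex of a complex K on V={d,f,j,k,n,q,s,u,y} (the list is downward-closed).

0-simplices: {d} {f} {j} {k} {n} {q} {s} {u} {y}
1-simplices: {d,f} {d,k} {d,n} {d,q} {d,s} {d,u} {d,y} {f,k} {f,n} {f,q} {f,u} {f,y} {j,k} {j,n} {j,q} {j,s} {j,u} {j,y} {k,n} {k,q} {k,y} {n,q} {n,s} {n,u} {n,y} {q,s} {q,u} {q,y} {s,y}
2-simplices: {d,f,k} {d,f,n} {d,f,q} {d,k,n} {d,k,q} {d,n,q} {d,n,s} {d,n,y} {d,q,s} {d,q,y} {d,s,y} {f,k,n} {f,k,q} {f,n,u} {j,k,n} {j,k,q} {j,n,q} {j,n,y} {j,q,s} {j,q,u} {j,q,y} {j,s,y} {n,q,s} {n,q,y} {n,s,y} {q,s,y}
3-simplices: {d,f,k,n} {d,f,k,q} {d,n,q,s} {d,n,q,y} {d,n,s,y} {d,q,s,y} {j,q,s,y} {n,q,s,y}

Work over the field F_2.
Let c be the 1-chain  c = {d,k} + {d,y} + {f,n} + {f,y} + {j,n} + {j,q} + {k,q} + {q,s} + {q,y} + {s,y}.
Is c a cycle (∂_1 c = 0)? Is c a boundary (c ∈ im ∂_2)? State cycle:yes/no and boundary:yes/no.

cycle:yes boundary:no

n_0=9 n_1=29 n_2=26 n_3=8  [Z2]
∂1: piv[df,dk,dn,dq,ds,du,dy,jk] rk=8  ker:fk,fn,fq,fu,fy,jn,jq,js,ju,jy,kn,kq,ky,nq,ns,nu,ny,qs,qu,qy,sy
∂2: piv[dfk,dfn,dfq,dkn,dkq,dnq,dns,dny,dqs,dqy,dsy,fnu,jkn,jkq,jny,jqs,jqu] rk=17  ker:fkn,fkq,jnq,jqy,jsy,nqs,nqy,nsy,qsy
∂3: piv[dfkn,dfkq,dnqs,dnqy,dnsy,dqsy,jqsy] rk=7  ker:nqsy
∂1c = 0
c vs im∂2: residual ≠ 0 ⇒ not boundary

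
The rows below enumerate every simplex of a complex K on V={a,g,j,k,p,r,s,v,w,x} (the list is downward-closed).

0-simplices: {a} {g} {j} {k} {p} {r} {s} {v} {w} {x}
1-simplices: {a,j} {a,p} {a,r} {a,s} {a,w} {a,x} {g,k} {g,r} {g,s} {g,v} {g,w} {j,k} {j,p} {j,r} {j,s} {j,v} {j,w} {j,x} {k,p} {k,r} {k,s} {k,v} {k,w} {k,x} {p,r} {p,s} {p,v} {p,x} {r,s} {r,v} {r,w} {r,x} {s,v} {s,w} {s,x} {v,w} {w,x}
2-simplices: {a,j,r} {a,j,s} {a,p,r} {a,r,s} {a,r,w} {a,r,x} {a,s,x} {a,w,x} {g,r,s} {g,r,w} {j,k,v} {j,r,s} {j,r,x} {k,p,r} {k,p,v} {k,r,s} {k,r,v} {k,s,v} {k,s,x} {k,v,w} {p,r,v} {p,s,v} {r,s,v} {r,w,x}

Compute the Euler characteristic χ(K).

n_0=10 n_1=37 n_2=24
χ=+10−37+24=-3

χ(K)=-3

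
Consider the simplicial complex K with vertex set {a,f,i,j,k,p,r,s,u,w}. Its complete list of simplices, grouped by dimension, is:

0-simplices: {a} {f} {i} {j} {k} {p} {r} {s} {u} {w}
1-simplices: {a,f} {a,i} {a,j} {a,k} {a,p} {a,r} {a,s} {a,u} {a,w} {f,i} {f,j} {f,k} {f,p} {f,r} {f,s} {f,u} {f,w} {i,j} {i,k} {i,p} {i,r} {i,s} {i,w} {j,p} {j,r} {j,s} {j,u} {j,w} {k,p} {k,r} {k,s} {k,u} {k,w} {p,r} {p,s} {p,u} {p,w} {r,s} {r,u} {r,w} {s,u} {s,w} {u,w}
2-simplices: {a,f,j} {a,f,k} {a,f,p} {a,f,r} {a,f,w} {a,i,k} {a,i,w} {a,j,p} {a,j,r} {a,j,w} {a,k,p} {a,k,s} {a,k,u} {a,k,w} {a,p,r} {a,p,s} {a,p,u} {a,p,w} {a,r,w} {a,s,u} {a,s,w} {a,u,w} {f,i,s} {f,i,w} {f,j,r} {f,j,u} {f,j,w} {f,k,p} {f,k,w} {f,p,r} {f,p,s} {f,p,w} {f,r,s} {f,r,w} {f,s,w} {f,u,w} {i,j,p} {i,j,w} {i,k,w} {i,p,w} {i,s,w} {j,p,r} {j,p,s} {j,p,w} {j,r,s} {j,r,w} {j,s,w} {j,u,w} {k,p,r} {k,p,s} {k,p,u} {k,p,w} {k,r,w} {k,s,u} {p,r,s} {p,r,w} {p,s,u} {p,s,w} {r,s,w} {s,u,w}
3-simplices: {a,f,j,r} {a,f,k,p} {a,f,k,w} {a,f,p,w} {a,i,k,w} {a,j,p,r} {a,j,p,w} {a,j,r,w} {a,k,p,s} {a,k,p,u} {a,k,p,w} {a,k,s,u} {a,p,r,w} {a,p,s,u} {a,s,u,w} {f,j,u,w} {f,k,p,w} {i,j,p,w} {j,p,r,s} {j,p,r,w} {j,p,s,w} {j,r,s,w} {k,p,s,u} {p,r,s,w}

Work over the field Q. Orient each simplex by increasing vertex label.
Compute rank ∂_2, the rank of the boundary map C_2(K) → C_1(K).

rank∂_2=32

n_0=10 n_1=43 n_2=60 n_3=24  [Q]
∂1: piv[af,ai,aj,ak,ap,ar,as,au,aw] rk=9  ker:fi,fj,fk,fp,fr,fs,fu,fw,ij,ik,ip,ir,is,iw,jp,jr,js,ju,jw,kp,kr,ks,ku,kw,pr,ps,pu,pw,rs,ru,rw,su,sw,uw
∂2: piv[afj,afk,afp,afr,afw,aik,aiw,ajp,ajr,ajw,akp,aks,aku,akw,apr,aps,apu,apw,arw,asu,asw,auw,fis,fiw,fju,fps,frs,fuw,ijp,ijw,jps,kpr] rk=32  ker:fjr,fjw,fkp,fkw,fpr,fpw,frw,fsw,ikw,ipw,isw,jpr,jpw,jrs,jrw,jsw,juw,kps,kpu,kpw,krw,ksu,prs,prw,psu,psw,rsw,suw
∂3: piv[afjr,afkp,afkw,afpw,aikw,ajpr,ajpw,ajrw,akps,akpu,akpw,aksu,aprw,apsu,asuw,fjuw,ijpw,jprs,jpsw,jrsw] rk=20  ker:fkpw,jprw,kpsu,prsw
rk∂_2=32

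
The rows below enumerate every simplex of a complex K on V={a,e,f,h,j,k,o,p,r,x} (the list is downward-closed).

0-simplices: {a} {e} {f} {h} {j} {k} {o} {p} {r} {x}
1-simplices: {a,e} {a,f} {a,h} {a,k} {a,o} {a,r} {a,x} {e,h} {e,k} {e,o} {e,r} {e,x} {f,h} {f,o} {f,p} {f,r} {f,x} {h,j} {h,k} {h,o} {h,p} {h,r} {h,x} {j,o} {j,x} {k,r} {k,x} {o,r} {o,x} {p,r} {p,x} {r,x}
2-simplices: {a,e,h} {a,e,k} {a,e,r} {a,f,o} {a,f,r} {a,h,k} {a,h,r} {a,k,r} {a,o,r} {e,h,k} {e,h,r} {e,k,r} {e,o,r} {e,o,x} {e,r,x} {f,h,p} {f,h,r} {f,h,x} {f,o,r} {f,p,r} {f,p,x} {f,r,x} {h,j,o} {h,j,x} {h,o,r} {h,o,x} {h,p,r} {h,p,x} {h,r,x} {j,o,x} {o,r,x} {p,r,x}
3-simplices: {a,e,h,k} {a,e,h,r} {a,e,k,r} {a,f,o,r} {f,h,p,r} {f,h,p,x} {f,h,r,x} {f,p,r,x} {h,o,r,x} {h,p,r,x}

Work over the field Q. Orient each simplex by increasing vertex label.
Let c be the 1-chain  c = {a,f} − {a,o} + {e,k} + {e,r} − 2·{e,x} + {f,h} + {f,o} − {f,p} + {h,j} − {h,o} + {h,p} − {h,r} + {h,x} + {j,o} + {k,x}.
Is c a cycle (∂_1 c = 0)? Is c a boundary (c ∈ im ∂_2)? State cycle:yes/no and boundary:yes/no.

cycle:yes boundary:no

n_0=10 n_1=32 n_2=32 n_3=10  [Q]
∂1: piv[ae,af,ah,ak,ao,ar,ax,fp,hj] rk=9  ker:eh,ek,eo,er,ex,fh,fo,fr,fx,hk,ho,hp,hr,hx,jo,jx,kr,kx,or,ox,pr,px,rx
∂2: piv[aeh,aek,aer,afo,afr,ahk,ahr,akr,aor,eor,eox,erx,fhp,fhr,fhx,fpr,fpx,frx,hjo,hjx,hor] rk=21  ker:ehk,ehr,ekr,for,hox,hpr,hpx,hrx,jox,orx,prx
∂3: piv[aehk,aehr,aekr,afor,fhpr,fhpx,fhrx,fprx,horx] rk=9  ker:hprx
∂1c = 0
c vs im∂2: residual ≠ 0 ⇒ not boundary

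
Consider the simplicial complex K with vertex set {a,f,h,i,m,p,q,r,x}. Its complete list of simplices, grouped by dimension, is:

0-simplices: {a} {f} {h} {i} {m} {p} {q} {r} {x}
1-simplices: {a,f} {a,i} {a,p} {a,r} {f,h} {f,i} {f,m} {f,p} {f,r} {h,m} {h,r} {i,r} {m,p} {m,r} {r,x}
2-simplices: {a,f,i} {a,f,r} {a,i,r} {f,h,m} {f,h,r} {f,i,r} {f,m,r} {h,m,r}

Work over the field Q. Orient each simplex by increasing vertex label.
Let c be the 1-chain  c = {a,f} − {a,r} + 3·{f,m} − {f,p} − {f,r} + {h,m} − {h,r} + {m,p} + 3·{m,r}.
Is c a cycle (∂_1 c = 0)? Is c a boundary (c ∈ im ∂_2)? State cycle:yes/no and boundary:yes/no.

n_0=9 n_1=15 n_2=8  [Q]
∂1: piv[af,ai,ap,ar,fh,fm,rx] rk=7  ker:fi,fp,fr,hm,hr,ir,mp,mr
∂2: piv[afi,afr,air,fhm,fhr,fmr] rk=6  ker:fir,hmr
∂1c = 0
c vs im∂2: residual ≠ 0 ⇒ not boundary

cycle:yes boundary:no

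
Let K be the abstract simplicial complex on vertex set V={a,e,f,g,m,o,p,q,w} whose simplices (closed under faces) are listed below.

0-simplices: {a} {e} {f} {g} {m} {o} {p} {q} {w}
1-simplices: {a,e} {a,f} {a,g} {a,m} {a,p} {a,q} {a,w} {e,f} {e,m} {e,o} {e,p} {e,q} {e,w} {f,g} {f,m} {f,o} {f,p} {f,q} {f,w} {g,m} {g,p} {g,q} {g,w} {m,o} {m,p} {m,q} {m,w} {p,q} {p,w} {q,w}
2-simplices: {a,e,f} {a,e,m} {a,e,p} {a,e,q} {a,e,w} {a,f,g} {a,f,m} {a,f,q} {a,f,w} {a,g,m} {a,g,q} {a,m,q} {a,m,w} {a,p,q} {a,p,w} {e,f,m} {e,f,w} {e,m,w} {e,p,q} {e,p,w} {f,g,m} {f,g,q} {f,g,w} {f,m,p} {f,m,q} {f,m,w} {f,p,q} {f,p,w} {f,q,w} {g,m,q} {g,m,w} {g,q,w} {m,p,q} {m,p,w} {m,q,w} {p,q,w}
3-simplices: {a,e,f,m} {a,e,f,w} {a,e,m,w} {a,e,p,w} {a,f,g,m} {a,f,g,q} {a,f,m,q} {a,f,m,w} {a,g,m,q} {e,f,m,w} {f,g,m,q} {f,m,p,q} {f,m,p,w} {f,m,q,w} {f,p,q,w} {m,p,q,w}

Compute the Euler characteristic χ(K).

n_0=9 n_1=30 n_2=36 n_3=16
χ=+9−30+36−16=-1

χ(K)=-1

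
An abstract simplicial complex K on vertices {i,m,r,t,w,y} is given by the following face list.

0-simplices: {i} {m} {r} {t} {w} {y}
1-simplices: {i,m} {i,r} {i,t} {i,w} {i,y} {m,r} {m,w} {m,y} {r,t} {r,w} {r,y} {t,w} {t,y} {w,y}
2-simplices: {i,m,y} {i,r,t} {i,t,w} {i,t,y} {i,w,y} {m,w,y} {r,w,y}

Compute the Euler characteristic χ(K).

n_0=6 n_1=14 n_2=7
χ=+6−14+7=-1

χ(K)=-1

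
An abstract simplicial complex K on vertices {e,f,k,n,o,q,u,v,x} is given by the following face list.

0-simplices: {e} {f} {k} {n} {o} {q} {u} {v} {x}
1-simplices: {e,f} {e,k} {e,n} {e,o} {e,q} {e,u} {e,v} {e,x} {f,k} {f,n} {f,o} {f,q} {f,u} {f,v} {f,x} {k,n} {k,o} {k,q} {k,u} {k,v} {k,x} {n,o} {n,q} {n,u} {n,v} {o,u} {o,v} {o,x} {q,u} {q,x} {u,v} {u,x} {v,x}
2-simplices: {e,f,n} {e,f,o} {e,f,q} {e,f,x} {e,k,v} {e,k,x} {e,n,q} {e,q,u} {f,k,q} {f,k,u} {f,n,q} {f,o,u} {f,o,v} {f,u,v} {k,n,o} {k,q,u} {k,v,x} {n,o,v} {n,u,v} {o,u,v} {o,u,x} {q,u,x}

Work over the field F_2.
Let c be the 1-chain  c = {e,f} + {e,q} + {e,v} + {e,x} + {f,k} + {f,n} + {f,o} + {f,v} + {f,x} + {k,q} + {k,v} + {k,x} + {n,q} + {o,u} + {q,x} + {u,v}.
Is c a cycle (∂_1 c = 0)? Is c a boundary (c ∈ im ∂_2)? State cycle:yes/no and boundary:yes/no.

n_0=9 n_1=33 n_2=22  [Z2]
∂1: piv[ef,ek,en,eo,eq,eu,ev,ex] rk=8  ker:fk,fn,fo,fq,fu,fv,fx,kn,ko,kq,ku,kv,kx,no,nq,nu,nv,ou,ov,ox,qu,qx,uv,ux,vx
∂2: piv[efn,efo,efq,efx,ekv,ekx,enq,equ,fkq,fku,fou,fov,fuv,kno,kqu,kvx,nov,nuv,oux,qux] rk=20  ker:fnq,ouv
∂1c = 0
c vs im∂2: residual ≠ 0 ⇒ not boundary

cycle:yes boundary:no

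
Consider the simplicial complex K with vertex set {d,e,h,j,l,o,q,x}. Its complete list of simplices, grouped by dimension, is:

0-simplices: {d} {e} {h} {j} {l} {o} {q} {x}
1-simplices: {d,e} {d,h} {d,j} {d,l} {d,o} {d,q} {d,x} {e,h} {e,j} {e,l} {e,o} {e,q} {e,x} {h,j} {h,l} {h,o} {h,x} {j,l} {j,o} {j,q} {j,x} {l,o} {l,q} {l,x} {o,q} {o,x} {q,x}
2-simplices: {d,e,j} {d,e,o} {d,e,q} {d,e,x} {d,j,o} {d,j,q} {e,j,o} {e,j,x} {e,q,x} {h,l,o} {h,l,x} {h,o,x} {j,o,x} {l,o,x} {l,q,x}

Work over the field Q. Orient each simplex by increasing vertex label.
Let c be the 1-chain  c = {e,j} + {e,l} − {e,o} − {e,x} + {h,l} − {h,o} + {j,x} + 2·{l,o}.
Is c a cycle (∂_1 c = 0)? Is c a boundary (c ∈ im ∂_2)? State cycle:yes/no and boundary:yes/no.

n_0=8 n_1=27 n_2=15  [Q]
∂1: piv[de,dh,dj,dl,do,dq,dx] rk=7  ker:eh,ej,el,eo,eq,ex,hj,hl,ho,hx,jl,jo,jq,jx,lo,lq,lx,oq,ox,qx
∂2: piv[dej,deo,deq,dex,djo,djq,ejx,eqx,hlo,hlx,hox,jox,lqx] rk=13  ker:ejo,lox
∂1c = 0
c vs im∂2: residual ≠ 0 ⇒ not boundary

cycle:yes boundary:no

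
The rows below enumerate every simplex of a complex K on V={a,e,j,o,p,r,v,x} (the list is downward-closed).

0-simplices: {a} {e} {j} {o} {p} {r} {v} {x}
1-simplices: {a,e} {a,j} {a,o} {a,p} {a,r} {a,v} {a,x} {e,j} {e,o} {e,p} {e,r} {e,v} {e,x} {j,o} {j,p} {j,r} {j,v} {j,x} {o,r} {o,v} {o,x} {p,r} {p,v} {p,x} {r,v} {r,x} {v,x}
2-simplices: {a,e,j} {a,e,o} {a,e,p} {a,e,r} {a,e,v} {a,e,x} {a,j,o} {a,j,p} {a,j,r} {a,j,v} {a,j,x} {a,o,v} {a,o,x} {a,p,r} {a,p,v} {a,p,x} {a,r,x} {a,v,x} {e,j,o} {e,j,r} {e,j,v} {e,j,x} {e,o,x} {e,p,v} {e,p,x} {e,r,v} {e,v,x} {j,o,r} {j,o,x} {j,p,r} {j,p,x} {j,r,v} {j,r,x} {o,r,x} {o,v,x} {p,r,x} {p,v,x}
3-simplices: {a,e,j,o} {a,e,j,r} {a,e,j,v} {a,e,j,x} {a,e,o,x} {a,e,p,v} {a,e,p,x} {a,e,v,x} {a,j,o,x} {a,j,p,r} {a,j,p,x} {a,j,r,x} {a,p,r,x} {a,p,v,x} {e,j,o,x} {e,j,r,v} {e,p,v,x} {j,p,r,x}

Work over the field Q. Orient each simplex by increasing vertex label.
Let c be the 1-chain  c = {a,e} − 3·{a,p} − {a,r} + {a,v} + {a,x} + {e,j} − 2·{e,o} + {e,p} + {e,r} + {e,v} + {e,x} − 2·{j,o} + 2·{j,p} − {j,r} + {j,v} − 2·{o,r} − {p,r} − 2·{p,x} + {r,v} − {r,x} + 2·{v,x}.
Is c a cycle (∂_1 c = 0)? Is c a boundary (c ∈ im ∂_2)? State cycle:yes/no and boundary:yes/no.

n_0=8 n_1=27 n_2=37 n_3=18  [Q]
∂1: piv[ae,aj,ao,ap,ar,av,ax] rk=7  ker:ej,eo,ep,er,ev,ex,jo,jp,jr,jv,jx,or,ov,ox,pr,pv,px,rv,rx,vx
∂2: piv[aej,aeo,aep,aer,aev,aex,ajo,ajp,ajr,ajv,ajx,aov,aox,apr,apv,apx,arx,avx,erv,jor] rk=20  ker:ejo,ejr,ejv,ejx,eox,epv,epx,evx,jox,jpr,jpx,jrv,jrx,orx,ovx,prx,pvx
∂3: piv[aejo,aejr,aejv,aejx,aeox,aepv,aepx,aevx,ajox,ajpr,ajpx,ajrx,aprx,apvx,ejrv] rk=15  ker:ejox,epvx,jprx
∂1c = {a} − 2·{e} + {j} − 2·{o} + 3·{p} − 4·{r} + 2·{v} + {x}

cycle:no boundary:no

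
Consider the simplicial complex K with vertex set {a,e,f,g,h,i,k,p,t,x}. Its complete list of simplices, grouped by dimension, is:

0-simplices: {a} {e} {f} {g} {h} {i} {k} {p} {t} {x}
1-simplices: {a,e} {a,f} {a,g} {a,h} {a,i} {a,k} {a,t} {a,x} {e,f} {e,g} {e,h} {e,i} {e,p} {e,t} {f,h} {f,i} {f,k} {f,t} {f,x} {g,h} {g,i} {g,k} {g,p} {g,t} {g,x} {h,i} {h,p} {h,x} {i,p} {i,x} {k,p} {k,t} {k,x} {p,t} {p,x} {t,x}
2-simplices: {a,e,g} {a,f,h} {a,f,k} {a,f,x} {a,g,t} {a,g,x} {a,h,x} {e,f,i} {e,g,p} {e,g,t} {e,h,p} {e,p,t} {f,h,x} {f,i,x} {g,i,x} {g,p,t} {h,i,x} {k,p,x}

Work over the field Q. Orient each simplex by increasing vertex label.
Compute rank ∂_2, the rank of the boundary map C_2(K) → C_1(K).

n_0=10 n_1=36 n_2=18  [Q]
∂1: piv[ae,af,ag,ah,ai,ak,at,ax,ep] rk=9  ker:ef,eg,eh,ei,et,fh,fi,fk,ft,fx,gh,gi,gk,gp,gt,gx,hi,hp,hx,ip,ix,kp,kt,kx,pt,px,tx
∂2: piv[aeg,afh,afk,afx,agt,agx,ahx,efi,egp,egt,ehp,ept,fix,gix,hix,kpx] rk=16  ker:fhx,gpt
rk∂_2=16

rank∂_2=16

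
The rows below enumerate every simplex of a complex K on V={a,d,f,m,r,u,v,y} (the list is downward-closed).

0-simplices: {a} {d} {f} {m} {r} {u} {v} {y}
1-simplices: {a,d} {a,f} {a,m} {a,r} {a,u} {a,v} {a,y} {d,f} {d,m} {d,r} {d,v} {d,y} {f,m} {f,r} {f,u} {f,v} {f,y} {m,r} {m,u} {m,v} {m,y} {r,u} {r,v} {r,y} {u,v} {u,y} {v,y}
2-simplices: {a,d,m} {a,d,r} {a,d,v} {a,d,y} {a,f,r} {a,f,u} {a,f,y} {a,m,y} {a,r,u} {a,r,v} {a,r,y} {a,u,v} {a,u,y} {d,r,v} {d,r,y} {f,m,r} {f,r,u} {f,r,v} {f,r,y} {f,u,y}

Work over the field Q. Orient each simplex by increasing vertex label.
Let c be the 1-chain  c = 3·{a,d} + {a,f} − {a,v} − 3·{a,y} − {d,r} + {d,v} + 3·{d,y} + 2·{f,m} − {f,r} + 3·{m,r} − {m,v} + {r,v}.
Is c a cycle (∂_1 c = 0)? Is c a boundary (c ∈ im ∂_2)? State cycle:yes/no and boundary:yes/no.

cycle:yes boundary:no

n_0=8 n_1=27 n_2=20  [Q]
∂1: piv[ad,af,am,ar,au,av,ay] rk=7  ker:df,dm,dr,dv,dy,fm,fr,fu,fv,fy,mr,mu,mv,my,ru,rv,ry,uv,uy,vy
∂2: piv[adm,adr,adv,ady,afr,afu,afy,amy,aru,arv,ary,auv,auy,fmr,frv] rk=15  ker:drv,dry,fru,fry,fuy
∂1c = 0
c vs im∂2: residual ≠ 0 ⇒ not boundary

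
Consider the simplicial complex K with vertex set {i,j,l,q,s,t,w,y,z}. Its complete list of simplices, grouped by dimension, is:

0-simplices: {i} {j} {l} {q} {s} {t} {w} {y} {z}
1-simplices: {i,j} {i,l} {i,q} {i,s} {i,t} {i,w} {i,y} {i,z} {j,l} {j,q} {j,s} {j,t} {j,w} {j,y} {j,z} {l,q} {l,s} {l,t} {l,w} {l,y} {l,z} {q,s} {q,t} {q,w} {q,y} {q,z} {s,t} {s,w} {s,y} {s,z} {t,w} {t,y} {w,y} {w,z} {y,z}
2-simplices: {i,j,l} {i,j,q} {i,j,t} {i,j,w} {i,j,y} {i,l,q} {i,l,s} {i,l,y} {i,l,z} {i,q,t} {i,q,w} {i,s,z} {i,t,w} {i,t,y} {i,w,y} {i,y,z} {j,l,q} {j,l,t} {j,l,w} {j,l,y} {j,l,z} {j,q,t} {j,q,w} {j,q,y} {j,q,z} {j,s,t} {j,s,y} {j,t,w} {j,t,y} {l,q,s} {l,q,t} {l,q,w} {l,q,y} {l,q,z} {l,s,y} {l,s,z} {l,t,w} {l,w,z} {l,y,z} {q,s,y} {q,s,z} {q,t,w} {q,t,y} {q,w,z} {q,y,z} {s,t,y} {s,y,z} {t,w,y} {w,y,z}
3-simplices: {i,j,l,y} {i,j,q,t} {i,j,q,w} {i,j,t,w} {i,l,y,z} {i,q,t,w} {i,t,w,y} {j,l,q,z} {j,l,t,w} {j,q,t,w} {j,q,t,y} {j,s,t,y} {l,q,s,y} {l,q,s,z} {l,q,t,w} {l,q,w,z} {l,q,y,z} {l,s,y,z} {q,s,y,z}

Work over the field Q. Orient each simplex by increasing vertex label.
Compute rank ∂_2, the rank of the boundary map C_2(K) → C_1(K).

rank∂_2=26

n_0=9 n_1=35 n_2=49 n_3=19  [Q]
∂1: piv[ij,il,iq,is,it,iw,iy,iz] rk=8  ker:jl,jq,js,jt,jw,jy,jz,lq,ls,lt,lw,ly,lz,qs,qt,qw,qy,qz,st,sw,sy,sz,tw,ty,wy,wz,yz
∂2: piv[ijl,ijq,ijt,ijw,ijy,ilq,ils,ily,ilz,iqt,iqw,isz,itw,ity,iwy,iyz,jlt,jlw,jlz,jqy,jqz,jst,jsy,lqs,lsy,lwz] rk=26  ker:jlq,jly,jqt,jqw,jtw,jty,lqt,lqw,lqy,lqz,lsz,ltw,lyz,qsy,qsz,qtw,qty,qwz,qyz,sty,syz,twy,wyz
∂3: piv[ijly,ijqt,ijqw,ijtw,ilyz,iqtw,itwy,jlqz,jltw,jqty,jsty,lqsy,lqsz,lqtw,lqwz,lqyz,lsyz] rk=17  ker:jqtw,qsyz
rk∂_2=26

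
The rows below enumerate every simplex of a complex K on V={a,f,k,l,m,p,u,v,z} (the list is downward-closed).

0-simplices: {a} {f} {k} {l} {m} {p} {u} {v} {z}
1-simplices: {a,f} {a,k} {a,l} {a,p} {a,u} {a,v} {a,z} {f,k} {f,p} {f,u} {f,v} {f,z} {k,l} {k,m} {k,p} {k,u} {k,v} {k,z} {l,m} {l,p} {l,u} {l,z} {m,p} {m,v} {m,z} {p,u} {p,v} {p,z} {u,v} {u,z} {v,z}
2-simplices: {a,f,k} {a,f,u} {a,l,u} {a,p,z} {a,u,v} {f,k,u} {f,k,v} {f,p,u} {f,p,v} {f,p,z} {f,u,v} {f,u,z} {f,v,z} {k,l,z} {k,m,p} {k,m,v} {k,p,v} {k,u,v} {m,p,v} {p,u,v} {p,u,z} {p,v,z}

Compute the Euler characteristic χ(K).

n_0=9 n_1=31 n_2=22
χ=+9−31+22=0

χ(K)=0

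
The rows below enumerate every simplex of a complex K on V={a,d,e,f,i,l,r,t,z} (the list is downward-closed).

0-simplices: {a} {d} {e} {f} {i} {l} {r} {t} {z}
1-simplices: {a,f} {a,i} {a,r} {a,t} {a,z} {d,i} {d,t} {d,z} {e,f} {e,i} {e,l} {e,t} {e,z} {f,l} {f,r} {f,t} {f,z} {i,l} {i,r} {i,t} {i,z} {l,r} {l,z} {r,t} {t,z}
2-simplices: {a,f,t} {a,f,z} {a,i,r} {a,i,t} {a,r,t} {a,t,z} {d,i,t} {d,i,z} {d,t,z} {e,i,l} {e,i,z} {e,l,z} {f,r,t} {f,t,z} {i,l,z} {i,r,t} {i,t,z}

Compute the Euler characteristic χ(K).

χ(K)=1

n_0=9 n_1=25 n_2=17
χ=+9−25+17=1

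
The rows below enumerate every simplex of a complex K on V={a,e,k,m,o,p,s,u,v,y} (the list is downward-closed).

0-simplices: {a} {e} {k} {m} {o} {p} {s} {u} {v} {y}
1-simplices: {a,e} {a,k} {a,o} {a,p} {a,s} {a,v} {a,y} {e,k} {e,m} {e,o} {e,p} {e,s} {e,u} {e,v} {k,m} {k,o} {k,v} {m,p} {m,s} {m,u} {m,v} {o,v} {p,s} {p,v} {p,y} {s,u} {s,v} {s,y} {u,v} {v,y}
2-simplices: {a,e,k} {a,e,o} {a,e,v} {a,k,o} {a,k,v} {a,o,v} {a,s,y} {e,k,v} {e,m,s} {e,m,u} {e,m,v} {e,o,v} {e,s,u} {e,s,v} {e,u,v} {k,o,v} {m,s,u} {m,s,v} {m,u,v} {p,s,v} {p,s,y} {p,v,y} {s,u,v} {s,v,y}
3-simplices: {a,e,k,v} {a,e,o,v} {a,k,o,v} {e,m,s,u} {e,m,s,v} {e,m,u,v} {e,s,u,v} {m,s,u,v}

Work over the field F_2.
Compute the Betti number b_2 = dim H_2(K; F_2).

n_0=10 n_1=30 n_2=24 n_3=8  [Z2]
∂1: piv[ae,ak,ao,ap,as,av,ay,em,eu] rk=9  ker:ek,eo,ep,es,ev,km,ko,kv,mp,ms,mu,mv,ov,ps,pv,py,su,sv,sy,uv,vy
∂2: piv[aek,aeo,aev,ako,akv,aov,asy,ems,emu,emv,esu,esv,euv,psv,psy,pvy] rk=16  ker:ekv,eov,kov,msu,msv,muv,suv,svy
∂3: piv[aekv,aeov,akov,emsu,emsv,emuv,esuv] rk=7  ker:msuv
b_2=(24−16)−7=1

b_2=1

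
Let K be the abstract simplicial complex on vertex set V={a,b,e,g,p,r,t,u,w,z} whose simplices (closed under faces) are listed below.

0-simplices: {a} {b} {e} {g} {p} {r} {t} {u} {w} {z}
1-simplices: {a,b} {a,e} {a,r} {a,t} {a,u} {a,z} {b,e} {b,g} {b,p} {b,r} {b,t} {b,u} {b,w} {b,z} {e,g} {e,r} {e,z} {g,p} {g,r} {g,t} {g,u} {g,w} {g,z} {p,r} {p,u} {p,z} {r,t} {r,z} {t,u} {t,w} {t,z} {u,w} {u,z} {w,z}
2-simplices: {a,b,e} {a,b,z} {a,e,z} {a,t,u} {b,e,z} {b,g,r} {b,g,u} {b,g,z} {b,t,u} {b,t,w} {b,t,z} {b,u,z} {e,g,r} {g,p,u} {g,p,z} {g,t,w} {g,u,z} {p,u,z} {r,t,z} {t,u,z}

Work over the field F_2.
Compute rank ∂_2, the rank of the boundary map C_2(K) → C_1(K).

rank∂_2=16

n_0=10 n_1=34 n_2=20  [Z2]
∂1: piv[ab,ae,ar,at,au,az,bg,bp,bw] rk=9  ker:be,br,bt,bu,bz,eg,er,ez,gp,gr,gt,gu,gw,gz,pr,pu,pz,rt,rz,tu,tw,tz,uw,uz,wz
∂2: piv[abe,abz,aez,atu,bgr,bgu,bgz,btu,btw,btz,buz,egr,gpu,gpz,gtw,rtz] rk=16  ker:bez,guz,puz,tuz
rk∂_2=16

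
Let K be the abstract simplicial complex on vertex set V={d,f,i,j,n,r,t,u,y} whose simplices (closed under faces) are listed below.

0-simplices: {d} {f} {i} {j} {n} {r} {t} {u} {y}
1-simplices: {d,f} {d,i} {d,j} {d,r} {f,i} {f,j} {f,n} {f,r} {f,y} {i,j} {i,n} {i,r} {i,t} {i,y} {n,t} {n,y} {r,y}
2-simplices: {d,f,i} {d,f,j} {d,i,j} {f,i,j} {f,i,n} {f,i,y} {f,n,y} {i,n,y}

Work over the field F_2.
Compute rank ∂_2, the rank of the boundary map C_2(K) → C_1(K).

n_0=9 n_1=17 n_2=8  [Z2]
∂1: piv[df,di,dj,dr,fn,fy,it] rk=7  ker:fi,fj,fr,ij,in,ir,iy,nt,ny,ry
∂2: piv[dfi,dfj,dij,fin,fiy,fny] rk=6  ker:fij,iny
rk∂_2=6

rank∂_2=6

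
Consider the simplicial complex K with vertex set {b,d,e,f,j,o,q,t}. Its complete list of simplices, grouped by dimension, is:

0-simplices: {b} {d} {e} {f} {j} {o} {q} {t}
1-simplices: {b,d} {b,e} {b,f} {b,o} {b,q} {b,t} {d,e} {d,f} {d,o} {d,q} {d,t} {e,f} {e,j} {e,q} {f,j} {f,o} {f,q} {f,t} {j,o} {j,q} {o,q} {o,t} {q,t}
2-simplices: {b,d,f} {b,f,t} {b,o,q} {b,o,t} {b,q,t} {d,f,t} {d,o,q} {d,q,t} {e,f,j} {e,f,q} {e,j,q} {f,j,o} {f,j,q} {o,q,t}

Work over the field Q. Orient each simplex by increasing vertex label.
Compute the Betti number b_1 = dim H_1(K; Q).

b_1=4

n_0=8 n_1=23 n_2=14  [Q]
∂1: piv[bd,be,bf,bo,bq,bt,ej] rk=7  ker:de,df,do,dq,dt,ef,eq,fj,fo,fq,ft,jo,jq,oq,ot,qt
∂2: piv[bdf,bft,boq,bot,bqt,dft,doq,dqt,efj,efq,ejq,fjo] rk=12  ker:fjq,oqt
b_1=(23−7)−12=4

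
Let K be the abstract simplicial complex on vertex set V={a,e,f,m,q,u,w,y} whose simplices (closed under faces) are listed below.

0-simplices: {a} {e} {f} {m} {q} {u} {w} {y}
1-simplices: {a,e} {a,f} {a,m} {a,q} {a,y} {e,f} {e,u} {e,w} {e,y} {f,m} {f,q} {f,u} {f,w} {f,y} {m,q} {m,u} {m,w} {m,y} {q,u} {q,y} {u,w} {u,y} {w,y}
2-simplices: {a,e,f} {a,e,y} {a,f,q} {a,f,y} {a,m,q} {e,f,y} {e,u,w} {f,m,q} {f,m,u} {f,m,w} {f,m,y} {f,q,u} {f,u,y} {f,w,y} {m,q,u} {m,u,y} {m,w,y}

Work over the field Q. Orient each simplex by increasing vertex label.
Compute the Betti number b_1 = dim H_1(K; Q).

n_0=8 n_1=23 n_2=17  [Q]
∂1: piv[ae,af,am,aq,ay,eu,ew] rk=7  ker:ef,ey,fm,fq,fu,fw,fy,mq,mu,mw,my,qu,qy,uw,uy,wy
∂2: piv[aef,aey,afq,afy,amq,euw,fmq,fmu,fmw,fmy,fqu,fuy,fwy] rk=13  ker:efy,mqu,muy,mwy
b_1=(23−7)−13=3

b_1=3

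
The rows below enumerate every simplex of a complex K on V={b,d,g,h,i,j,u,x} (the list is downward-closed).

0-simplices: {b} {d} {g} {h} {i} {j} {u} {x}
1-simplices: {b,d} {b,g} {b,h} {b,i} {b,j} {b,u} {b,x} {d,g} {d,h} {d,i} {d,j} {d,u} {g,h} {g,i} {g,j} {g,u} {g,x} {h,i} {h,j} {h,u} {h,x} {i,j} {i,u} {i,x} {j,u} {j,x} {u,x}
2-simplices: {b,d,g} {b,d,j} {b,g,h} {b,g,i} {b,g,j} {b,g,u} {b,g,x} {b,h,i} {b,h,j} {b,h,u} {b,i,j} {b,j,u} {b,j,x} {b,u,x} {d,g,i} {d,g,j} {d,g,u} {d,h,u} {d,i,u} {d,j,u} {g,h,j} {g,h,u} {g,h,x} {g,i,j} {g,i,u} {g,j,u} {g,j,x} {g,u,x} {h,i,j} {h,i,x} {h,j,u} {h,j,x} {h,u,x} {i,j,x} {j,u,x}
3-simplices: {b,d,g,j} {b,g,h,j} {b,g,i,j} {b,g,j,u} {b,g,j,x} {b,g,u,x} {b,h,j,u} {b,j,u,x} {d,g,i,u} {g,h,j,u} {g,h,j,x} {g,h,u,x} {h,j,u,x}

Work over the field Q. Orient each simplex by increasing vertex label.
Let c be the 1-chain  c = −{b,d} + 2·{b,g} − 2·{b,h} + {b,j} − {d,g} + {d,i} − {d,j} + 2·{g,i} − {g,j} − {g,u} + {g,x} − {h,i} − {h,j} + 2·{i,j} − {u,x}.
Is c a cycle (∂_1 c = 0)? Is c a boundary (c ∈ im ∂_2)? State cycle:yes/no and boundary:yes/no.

cycle:yes boundary:yes

n_0=8 n_1=27 n_2=35 n_3=13  [Q]
∂1: piv[bd,bg,bh,bi,bj,bu,bx] rk=7  ker:dg,dh,di,dj,du,gh,gi,gj,gu,gx,hi,hj,hu,hx,ij,iu,ix,ju,jx,ux
∂2: piv[bdg,bdj,bgh,bgi,bgj,bgu,bgx,bhi,bhj,bhu,bij,bju,bjx,bux,dgi,dgu,dhu,diu,ghx,hix] rk=20  ker:dgj,dju,ghj,ghu,gij,giu,gju,gjx,gux,hij,hju,hjx,hux,ijx,jux
∂3: piv[bdgj,bghj,bgij,bgju,bgjx,bgux,bhju,bjux,dgiu,ghju,ghjx,ghux] rk=12  ker:hjux
∂1c = 0
c vs im∂2: reduces to 0 ⇒ boundary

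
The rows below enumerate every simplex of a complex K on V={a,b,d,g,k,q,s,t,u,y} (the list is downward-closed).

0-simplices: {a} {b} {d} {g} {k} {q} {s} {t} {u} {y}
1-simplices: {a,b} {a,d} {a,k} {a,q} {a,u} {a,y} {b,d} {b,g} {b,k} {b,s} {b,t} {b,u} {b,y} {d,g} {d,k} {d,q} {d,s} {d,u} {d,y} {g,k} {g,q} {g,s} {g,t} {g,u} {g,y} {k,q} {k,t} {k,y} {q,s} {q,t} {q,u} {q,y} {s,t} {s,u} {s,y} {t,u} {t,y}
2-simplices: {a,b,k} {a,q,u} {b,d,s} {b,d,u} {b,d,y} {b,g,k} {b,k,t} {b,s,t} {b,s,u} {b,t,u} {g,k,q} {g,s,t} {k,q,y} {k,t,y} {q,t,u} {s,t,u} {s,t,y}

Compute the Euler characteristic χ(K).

χ(K)=-10

n_0=10 n_1=37 n_2=17
χ=+10−37+17=-10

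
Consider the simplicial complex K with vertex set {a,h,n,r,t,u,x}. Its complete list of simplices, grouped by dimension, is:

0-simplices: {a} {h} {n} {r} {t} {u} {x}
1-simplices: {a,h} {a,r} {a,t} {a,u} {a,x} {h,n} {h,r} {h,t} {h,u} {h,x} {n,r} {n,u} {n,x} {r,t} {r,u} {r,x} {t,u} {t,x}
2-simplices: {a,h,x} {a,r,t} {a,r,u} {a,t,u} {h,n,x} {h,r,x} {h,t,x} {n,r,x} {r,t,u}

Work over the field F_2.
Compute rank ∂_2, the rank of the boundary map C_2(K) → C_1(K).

n_0=7 n_1=18 n_2=9  [Z2]
∂1: piv[ah,ar,at,au,ax,hn] rk=6  ker:hr,ht,hu,hx,nr,nu,nx,rt,ru,rx,tu,tx
∂2: piv[ahx,art,aru,atu,hnx,hrx,htx,nrx] rk=8  ker:rtu
rk∂_2=8

rank∂_2=8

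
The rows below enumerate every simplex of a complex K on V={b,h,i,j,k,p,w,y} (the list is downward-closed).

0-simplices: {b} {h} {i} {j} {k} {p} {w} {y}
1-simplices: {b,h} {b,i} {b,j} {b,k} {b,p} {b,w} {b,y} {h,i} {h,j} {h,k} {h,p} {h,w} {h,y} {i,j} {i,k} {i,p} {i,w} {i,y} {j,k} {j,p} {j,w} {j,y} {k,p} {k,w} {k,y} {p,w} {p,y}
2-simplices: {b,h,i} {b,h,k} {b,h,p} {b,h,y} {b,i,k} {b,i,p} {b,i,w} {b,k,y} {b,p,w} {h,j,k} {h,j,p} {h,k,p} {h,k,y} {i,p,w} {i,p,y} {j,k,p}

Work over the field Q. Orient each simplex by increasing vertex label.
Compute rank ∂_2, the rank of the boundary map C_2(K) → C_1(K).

rank∂_2=13

n_0=8 n_1=27 n_2=16  [Q]
∂1: piv[bh,bi,bj,bk,bp,bw,by] rk=7  ker:hi,hj,hk,hp,hw,hy,ij,ik,ip,iw,iy,jk,jp,jw,jy,kp,kw,ky,pw,py
∂2: piv[bhi,bhk,bhp,bhy,bik,bip,biw,bky,bpw,hjk,hjp,hkp,ipy] rk=13  ker:hky,ipw,jkp
rk∂_2=13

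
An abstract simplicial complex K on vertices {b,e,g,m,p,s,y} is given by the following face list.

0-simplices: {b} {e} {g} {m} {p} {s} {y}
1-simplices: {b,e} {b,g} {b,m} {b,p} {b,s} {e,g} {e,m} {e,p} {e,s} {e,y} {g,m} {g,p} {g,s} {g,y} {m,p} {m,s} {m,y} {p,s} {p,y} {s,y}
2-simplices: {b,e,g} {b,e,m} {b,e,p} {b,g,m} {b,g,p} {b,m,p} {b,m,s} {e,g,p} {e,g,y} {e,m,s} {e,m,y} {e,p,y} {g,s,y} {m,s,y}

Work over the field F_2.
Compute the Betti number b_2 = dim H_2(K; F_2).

b_2=1

n_0=7 n_1=20 n_2=14  [Z2]
∂1: piv[be,bg,bm,bp,bs,ey] rk=6  ker:eg,em,ep,es,gm,gp,gs,gy,mp,ms,my,ps,py,sy
∂2: piv[beg,bem,bep,bgm,bgp,bmp,bms,egy,ems,emy,epy,gsy,msy] rk=13  ker:egp
b_2=(14−13)−0=1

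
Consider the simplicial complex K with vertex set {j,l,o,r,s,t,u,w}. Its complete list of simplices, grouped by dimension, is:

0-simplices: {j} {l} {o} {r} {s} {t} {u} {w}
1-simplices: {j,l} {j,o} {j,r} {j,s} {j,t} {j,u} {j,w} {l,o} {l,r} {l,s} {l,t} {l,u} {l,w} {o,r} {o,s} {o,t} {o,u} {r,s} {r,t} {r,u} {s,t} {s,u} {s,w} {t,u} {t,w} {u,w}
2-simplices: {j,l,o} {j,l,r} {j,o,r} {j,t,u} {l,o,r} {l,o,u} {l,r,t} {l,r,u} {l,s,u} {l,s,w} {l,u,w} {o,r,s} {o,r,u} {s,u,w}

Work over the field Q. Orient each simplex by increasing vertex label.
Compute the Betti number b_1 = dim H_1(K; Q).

b_1=8

n_0=8 n_1=26 n_2=14  [Q]
∂1: piv[jl,jo,jr,js,jt,ju,jw] rk=7  ker:lo,lr,ls,lt,lu,lw,or,os,ot,ou,rs,rt,ru,st,su,sw,tu,tw,uw
∂2: piv[jlo,jlr,jor,jtu,lou,lrt,lru,lsu,lsw,luw,ors] rk=11  ker:lor,oru,suw
b_1=(26−7)−11=8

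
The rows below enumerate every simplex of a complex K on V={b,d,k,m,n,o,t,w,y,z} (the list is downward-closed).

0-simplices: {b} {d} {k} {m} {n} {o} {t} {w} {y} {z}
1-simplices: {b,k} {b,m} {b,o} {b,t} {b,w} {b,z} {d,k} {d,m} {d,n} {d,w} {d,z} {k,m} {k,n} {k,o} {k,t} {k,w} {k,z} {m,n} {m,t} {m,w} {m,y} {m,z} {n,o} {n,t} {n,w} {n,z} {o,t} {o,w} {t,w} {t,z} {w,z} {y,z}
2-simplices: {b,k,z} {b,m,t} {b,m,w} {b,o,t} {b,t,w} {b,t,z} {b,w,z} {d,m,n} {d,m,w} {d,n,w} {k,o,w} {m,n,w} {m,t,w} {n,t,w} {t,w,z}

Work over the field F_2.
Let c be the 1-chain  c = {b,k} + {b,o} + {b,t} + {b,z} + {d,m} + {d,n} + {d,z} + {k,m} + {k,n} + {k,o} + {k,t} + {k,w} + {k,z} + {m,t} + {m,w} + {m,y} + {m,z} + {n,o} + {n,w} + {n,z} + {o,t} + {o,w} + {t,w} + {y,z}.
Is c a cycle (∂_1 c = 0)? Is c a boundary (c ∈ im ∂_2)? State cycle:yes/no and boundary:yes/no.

n_0=10 n_1=32 n_2=15  [Z2]
∂1: piv[bk,bm,bo,bt,bw,bz,dk,dn,my] rk=9  ker:dm,dw,dz,km,kn,ko,kt,kw,kz,mn,mt,mw,mz,no,nt,nw,nz,ot,ow,tw,tz,wz,yz
∂2: piv[bkz,bmt,bmw,bot,btw,btz,bwz,dmn,dmw,dnw,kow,ntw] rk=12  ker:mnw,mtw,twz
∂1c = {d} + {k} + {n} + {o} + {t} + {w}

cycle:no boundary:no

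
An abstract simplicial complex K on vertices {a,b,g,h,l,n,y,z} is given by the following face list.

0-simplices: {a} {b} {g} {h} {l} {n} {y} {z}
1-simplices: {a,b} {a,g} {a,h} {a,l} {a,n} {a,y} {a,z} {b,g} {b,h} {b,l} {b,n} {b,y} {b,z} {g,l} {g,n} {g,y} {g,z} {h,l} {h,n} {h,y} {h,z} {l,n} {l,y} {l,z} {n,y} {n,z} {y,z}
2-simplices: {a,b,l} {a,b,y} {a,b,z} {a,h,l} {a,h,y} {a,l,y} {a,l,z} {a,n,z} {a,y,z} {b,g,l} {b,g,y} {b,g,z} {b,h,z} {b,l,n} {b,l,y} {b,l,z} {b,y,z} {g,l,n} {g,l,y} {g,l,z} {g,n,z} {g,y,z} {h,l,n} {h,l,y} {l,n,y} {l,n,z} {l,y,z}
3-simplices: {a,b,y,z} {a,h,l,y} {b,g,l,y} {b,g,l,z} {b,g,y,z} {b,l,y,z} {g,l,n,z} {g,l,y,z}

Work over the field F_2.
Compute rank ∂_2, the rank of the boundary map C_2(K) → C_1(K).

n_0=8 n_1=27 n_2=27 n_3=8  [Z2]
∂1: piv[ab,ag,ah,al,an,ay,az] rk=7  ker:bg,bh,bl,bn,by,bz,gl,gn,gy,gz,hl,hn,hy,hz,ln,ly,lz,ny,nz,yz
∂2: piv[abl,aby,abz,ahl,ahy,aly,alz,anz,ayz,bgl,bgy,bgz,bhz,bln,gln,gnz,hln,lny] rk=18  ker:bly,blz,byz,gly,glz,gyz,hly,lnz,lyz
∂3: piv[abyz,ahly,bgly,bglz,bgyz,blyz,glnz] rk=7  ker:glyz
rk∂_2=18

rank∂_2=18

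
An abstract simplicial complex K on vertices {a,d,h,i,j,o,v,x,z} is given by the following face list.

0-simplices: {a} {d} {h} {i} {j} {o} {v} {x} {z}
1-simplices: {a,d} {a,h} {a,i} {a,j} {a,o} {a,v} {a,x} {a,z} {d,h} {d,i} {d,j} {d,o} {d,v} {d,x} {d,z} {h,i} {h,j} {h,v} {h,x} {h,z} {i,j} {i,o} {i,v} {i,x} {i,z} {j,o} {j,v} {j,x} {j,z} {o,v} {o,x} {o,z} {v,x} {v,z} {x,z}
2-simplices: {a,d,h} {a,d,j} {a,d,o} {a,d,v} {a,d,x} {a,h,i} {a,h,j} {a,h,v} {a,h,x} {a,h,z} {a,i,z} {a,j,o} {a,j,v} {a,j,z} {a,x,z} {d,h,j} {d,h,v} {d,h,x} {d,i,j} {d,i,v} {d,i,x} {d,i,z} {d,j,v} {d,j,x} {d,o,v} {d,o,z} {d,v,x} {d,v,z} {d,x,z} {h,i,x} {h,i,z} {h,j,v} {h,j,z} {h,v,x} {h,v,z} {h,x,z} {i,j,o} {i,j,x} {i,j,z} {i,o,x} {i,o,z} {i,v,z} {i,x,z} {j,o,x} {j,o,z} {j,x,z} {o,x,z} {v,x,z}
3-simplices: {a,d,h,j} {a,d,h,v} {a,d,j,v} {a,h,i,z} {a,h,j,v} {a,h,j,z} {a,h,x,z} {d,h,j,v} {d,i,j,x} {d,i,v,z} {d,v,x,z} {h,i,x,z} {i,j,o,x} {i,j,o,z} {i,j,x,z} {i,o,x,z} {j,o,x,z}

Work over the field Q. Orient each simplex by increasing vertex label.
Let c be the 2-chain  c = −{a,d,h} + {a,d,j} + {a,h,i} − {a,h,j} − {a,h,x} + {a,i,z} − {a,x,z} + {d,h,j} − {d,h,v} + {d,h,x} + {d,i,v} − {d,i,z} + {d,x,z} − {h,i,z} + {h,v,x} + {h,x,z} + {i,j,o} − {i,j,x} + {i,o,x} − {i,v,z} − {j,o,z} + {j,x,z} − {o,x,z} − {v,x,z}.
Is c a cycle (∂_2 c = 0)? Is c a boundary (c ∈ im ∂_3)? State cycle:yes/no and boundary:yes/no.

cycle:yes boundary:no

n_0=9 n_1=35 n_2=48 n_3=17  [Q]
∂1: piv[ad,ah,ai,aj,ao,av,ax,az] rk=8  ker:dh,di,dj,do,dv,dx,dz,hi,hj,hv,hx,hz,ij,io,iv,ix,iz,jo,jv,jx,jz,ov,ox,oz,vx,vz,xz
∂2: piv[adh,adj,ado,adv,adx,ahi,ahj,ahv,ahx,ahz,aiz,ajo,ajv,ajz,axz,dij,div,dix,diz,djx,dov,doz,dvx,dvz,dxz,ijo,iox] rk=27  ker:dhj,dhv,dhx,djv,hix,hiz,hjv,hjz,hvx,hvz,hxz,ijx,ijz,ioz,ivz,ixz,jox,joz,jxz,oxz,vxz
∂3: piv[adhj,adhv,adjv,ahiz,ahjv,ahjz,ahxz,dijx,divz,dvxz,hixz,ijox,ijoz,ijxz,ioxz] rk=15  ker:dhjv,joxz
∂2c = 0
c vs im∂3: residual ≠ 0 ⇒ not boundary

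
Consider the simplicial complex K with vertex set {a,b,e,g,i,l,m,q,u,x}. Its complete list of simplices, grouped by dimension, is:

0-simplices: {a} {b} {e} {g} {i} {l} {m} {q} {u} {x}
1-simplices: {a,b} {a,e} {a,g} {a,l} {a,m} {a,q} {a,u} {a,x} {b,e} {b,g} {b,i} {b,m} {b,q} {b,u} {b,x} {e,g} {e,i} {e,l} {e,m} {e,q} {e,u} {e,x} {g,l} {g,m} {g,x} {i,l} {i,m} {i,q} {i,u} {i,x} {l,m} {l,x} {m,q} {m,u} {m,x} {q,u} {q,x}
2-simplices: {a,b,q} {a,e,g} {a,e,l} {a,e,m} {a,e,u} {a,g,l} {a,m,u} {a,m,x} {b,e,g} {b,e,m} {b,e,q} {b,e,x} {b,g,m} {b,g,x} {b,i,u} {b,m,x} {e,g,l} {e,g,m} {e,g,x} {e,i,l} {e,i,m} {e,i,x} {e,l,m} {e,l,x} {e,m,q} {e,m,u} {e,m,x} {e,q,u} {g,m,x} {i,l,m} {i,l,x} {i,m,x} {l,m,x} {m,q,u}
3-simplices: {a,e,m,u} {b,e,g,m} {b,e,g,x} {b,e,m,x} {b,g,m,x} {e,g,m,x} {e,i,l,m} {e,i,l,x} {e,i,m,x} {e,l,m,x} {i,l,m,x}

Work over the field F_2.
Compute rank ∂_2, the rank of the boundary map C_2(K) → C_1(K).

n_0=10 n_1=37 n_2=34 n_3=11  [Z2]
∂1: piv[ab,ae,ag,al,am,aq,au,ax,bi] rk=9  ker:be,bg,bm,bq,bu,bx,eg,ei,el,em,eq,eu,ex,gl,gm,gx,il,im,iq,iu,ix,lm,lx,mq,mu,mx,qu,qx
∂2: piv[abq,aeg,ael,aem,aeu,agl,amu,amx,beg,bem,beq,bex,bgm,bgx,biu,bmx,eil,eim,eix,elm,elx,emq,equ] rk=23  ker:egl,egm,egx,emu,emx,gmx,ilm,ilx,imx,lmx,mqu
∂3: piv[aemu,begm,begx,bemx,bgmx,eilm,eilx,eimx,elmx] rk=9  ker:egmx,ilmx
rk∂_2=23

rank∂_2=23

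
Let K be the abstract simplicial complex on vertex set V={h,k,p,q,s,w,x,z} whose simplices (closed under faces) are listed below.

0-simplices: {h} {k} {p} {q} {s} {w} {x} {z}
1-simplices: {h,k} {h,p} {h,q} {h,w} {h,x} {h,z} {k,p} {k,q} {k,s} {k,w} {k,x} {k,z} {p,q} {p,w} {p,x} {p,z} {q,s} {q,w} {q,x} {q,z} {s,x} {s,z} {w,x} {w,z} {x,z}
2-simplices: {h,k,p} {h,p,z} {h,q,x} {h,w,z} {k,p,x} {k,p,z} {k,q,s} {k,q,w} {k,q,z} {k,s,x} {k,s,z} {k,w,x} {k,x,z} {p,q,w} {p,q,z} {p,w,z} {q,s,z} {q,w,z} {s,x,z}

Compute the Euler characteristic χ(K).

χ(K)=2

n_0=8 n_1=25 n_2=19
χ=+8−25+19=2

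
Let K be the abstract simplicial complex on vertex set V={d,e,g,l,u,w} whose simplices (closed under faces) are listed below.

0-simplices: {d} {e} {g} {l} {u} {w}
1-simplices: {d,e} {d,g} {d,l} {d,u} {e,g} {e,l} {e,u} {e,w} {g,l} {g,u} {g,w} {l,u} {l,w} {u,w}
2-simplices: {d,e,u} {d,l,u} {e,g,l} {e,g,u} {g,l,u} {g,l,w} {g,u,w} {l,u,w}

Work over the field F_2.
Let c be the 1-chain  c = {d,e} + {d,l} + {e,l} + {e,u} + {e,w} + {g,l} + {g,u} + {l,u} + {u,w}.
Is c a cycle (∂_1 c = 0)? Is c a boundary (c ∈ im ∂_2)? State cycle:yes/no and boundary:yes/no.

n_0=6 n_1=14 n_2=8  [Z2]
∂1: piv[de,dg,dl,du,ew] rk=5  ker:eg,el,eu,gl,gu,gw,lu,lw,uw
∂2: piv[deu,dlu,egl,egu,glu,glw,guw] rk=7  ker:luw
∂1c = 0
c vs im∂2: residual ≠ 0 ⇒ not boundary

cycle:yes boundary:no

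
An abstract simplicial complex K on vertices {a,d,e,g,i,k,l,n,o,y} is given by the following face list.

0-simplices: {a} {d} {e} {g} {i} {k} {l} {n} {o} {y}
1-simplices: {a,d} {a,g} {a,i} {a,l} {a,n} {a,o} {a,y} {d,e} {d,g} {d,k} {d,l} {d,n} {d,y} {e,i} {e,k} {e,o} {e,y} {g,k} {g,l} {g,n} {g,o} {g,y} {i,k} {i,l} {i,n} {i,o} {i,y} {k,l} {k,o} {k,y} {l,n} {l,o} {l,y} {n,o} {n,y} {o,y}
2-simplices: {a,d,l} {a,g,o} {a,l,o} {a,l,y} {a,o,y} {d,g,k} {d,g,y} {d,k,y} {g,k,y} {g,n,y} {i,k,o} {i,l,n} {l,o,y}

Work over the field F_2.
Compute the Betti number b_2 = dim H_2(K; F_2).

n_0=10 n_1=36 n_2=13  [Z2]
∂1: piv[ad,ag,ai,al,an,ao,ay,de,dk] rk=9  ker:dg,dl,dn,dy,ei,ek,eo,ey,gk,gl,gn,go,gy,ik,il,in,io,iy,kl,ko,ky,ln,lo,ly,no,ny,oy
∂2: piv[adl,ago,alo,aly,aoy,dgk,dgy,dky,gny,iko,iln] rk=11  ker:gky,loy
b_2=(13−11)−0=2

b_2=2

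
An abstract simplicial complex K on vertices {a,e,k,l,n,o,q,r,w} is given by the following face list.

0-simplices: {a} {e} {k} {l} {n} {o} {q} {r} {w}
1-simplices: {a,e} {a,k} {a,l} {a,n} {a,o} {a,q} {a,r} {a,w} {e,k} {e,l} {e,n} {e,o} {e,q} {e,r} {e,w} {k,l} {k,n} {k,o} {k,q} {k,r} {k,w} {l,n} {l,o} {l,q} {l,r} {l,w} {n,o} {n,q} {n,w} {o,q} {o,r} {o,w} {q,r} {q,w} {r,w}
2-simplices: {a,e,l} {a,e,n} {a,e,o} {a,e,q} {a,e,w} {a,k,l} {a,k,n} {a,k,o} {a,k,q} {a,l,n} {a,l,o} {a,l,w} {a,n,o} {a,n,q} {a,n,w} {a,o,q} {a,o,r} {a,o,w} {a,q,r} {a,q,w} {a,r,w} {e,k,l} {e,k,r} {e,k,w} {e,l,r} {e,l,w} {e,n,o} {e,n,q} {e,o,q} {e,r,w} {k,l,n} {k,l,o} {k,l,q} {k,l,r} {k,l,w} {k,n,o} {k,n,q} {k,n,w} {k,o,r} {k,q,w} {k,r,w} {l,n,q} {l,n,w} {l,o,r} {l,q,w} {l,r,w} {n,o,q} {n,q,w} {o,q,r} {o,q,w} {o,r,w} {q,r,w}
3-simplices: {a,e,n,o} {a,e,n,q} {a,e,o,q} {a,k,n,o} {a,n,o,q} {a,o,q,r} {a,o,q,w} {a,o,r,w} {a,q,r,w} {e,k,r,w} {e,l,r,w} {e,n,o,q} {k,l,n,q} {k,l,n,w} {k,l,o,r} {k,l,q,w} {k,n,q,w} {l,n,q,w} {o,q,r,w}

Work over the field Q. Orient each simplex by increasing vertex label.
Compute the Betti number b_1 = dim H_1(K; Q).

b_1=0

n_0=9 n_1=35 n_2=52 n_3=19  [Q]
∂1: piv[ae,ak,al,an,ao,aq,ar,aw] rk=8  ker:ek,el,en,eo,eq,er,ew,kl,kn,ko,kq,kr,kw,ln,lo,lq,lr,lw,no,nq,nw,oq,or,ow,qr,qw,rw
∂2: piv[ael,aen,aeo,aeq,aew,akl,akn,ako,akq,aln,alo,alw,ano,anq,anw,aoq,aor,aow,aqr,aqw,arw,ekl,ekr,ekw,elr,erw,klq] rk=27  ker:elw,eno,enq,eoq,kln,klo,klr,klw,kno,knq,knw,kor,kqw,krw,lnq,lnw,lor,lqw,lrw,noq,nqw,oqr,oqw,orw,qrw
∂3: piv[aeno,aenq,aeoq,akno,anoq,aoqr,aoqw,aorw,aqrw,ekrw,elrw,klnq,klnw,klor,klqw,knqw] rk=16  ker:enoq,lnqw,oqrw
b_1=(35−8)−27=0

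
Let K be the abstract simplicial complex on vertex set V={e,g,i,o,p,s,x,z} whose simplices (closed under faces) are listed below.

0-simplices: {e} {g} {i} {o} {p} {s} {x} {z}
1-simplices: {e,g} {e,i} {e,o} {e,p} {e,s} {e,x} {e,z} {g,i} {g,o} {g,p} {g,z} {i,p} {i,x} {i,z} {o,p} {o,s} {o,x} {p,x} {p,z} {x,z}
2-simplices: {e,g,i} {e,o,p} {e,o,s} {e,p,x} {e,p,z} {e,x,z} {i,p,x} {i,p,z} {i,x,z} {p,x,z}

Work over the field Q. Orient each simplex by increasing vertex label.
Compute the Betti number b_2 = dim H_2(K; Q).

b_2=2

n_0=8 n_1=20 n_2=10  [Q]
∂1: piv[eg,ei,eo,ep,es,ex,ez] rk=7  ker:gi,go,gp,gz,ip,ix,iz,op,os,ox,px,pz,xz
∂2: piv[egi,eop,eos,epx,epz,exz,ipx,ipz] rk=8  ker:ixz,pxz
b_2=(10−8)−0=2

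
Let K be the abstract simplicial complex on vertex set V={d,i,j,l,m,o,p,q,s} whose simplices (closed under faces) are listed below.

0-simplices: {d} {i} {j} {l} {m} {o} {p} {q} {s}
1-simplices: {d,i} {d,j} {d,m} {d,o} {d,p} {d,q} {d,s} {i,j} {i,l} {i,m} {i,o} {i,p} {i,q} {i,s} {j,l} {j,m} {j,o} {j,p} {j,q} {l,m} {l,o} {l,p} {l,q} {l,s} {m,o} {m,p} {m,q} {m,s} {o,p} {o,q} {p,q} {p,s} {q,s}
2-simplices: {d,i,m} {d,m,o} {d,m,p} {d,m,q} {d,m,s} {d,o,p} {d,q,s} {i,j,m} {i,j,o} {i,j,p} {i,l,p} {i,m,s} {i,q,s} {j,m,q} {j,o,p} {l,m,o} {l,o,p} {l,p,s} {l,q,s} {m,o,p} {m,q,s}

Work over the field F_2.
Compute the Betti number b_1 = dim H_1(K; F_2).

n_0=9 n_1=33 n_2=21  [Z2]
∂1: piv[di,dj,dm,do,dp,dq,ds,il] rk=8  ker:ij,im,io,ip,iq,is,jl,jm,jo,jp,jq,lm,lo,lp,lq,ls,mo,mp,mq,ms,op,oq,pq,ps,qs
∂2: piv[dim,dmo,dmp,dmq,dms,dop,dqs,ijm,ijo,ijp,ilp,ims,iqs,jmq,jop,lmo,lop,lps,lqs] rk=19  ker:mop,mqs
b_1=(33−8)−19=6

b_1=6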